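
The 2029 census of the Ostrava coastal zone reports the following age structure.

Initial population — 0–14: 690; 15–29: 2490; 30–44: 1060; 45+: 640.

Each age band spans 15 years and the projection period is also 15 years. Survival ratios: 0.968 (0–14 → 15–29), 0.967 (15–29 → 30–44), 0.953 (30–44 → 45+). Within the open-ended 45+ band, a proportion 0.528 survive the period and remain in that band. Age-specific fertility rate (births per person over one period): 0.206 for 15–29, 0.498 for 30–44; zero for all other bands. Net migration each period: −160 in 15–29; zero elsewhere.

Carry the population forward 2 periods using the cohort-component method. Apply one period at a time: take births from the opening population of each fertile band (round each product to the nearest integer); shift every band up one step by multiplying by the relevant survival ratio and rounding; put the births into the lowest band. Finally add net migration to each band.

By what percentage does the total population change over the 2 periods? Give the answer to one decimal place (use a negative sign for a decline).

— Period 1 —
Births: 2490 × 0.206 = 513  |  1060 × 0.498 = 528 → 1041
15–29: 690 × 0.968 = 668
30–44: 2490 × 0.967 = 2408
45+: 1060 × 0.953 + 640 × 0.528 = 1010 + 338 = 1348
Net migration: 15–29 − 160 → 508
→ [1041, 508, 2408, 1348]
— Period 2 —
Births: 508 × 0.206 = 105  |  2408 × 0.498 = 1199 → 1304
15–29: 1041 × 0.968 = 1008
30–44: 508 × 0.967 = 491
45+: 2408 × 0.953 + 1348 × 0.528 = 2295 + 712 = 3007
Net migration: 15–29 − 160 → 848
→ [1304, 848, 491, 3007]
Total: 4880 → 5650; change = 770; percentage change = 15.8%

15.8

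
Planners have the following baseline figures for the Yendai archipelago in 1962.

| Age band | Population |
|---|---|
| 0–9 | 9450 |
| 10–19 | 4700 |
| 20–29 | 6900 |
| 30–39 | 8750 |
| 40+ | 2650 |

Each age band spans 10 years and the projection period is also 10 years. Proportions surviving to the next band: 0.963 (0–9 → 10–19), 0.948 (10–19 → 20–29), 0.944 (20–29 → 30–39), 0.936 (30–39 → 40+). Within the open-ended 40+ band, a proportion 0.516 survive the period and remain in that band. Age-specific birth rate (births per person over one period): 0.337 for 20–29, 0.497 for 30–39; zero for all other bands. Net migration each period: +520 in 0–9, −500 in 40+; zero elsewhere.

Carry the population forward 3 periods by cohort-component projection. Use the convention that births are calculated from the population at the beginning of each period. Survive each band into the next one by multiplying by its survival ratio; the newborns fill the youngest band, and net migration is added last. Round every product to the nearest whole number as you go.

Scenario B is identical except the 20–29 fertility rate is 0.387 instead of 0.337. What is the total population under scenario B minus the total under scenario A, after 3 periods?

(Bands numbered youngest = 1 to oldest = 5.)
[period 1]
Births: 6900 × 0.337 = 2325  |  8750 × 0.497 = 4349 — total 6674
Band 2: 9450 × 0.963 = 9100
Band 3: 4700 × 0.948 = 4456
Band 4: 6900 × 0.944 = 6514
Band 5: 8750 × 0.936 + 2650 × 0.516 = 8190 + 1367 = 9557
Net migration: Band 1 + 520 → 7194; Band 5 − 500 → 9057
→ [7194, 9100, 4456, 6514, 9057]
[period 2]
Births: 4456 × 0.337 = 1502  |  6514 × 0.497 = 3237 — total 4739
Band 2: 7194 × 0.963 = 6928
Band 3: 9100 × 0.948 = 8627
Band 4: 4456 × 0.944 = 4206
Band 5: 6514 × 0.936 + 9057 × 0.516 = 6097 + 4673 = 10770
Net migration: Band 1 + 520 → 5259; Band 5 − 500 → 10270
→ [5259, 6928, 8627, 4206, 10270]
[period 3]
Births: 8627 × 0.337 = 2907  |  4206 × 0.497 = 2090 — total 4997
Band 2: 5259 × 0.963 = 5064
Band 3: 6928 × 0.948 = 6568
Band 4: 8627 × 0.944 = 8144
Band 5: 4206 × 0.936 + 10270 × 0.516 = 3937 + 5299 = 9236
Net migration: Band 1 + 520 → 5517; Band 5 − 500 → 8736
→ [5517, 5064, 6568, 8144, 8736]
Scenario A total after 3 periods: 34029
Scenario B projection —
[period 1]
Births: 6900 × 0.387 = 2670  |  8750 × 0.497 = 4349 — total 7019
Band 2: 9450 × 0.963 = 9100
Band 3: 4700 × 0.948 = 4456
Band 4: 6900 × 0.944 = 6514
Band 5: 8750 × 0.936 + 2650 × 0.516 = 8190 + 1367 = 9557
Net migration: Band 1 + 520 → 7539; Band 5 − 500 → 9057
→ [7539, 9100, 4456, 6514, 9057]
[period 2]
Births: 4456 × 0.387 = 1724  |  6514 × 0.497 = 3237 — total 4961
Band 2: 7539 × 0.963 = 7260
Band 3: 9100 × 0.948 = 8627
Band 4: 4456 × 0.944 = 4206
Band 5: 6514 × 0.936 + 9057 × 0.516 = 6097 + 4673 = 10770
Net migration: Band 1 + 520 → 5481; Band 5 − 500 → 10270
→ [5481, 7260, 8627, 4206, 10270]
[period 3]
Births: 8627 × 0.387 = 3339  |  4206 × 0.497 = 2090 — total 5429
Band 2: 5481 × 0.963 = 5278
Band 3: 7260 × 0.948 = 6882
Band 4: 8627 × 0.944 = 8144
Band 5: 4206 × 0.936 + 10270 × 0.516 = 3937 + 5299 = 9236
Net migration: Band 1 + 520 → 5949; Band 5 − 500 → 8736
→ [5949, 5278, 6882, 8144, 8736]
Scenario B total after 3 periods: 34989
Difference B − A = 34989 − 34029 = 960

960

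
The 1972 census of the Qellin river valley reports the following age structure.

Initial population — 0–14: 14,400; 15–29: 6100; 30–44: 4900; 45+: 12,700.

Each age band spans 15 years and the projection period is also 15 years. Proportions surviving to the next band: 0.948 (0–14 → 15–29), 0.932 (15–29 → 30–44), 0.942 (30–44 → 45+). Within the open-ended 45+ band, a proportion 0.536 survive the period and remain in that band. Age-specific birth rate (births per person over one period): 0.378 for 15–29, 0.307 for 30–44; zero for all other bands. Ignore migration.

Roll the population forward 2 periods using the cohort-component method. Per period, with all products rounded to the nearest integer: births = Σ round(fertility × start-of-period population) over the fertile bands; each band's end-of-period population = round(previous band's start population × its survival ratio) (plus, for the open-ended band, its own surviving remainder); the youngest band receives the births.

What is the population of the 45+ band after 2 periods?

11478

— Period 1 —
Births: 6100 * 0.378 = 2306  |  4900 * 0.307 = 1504 ⇒ total 3810
15–29: 14400 * 0.948 = 13651
30–44: 6100 * 0.932 = 5685
45+: 4900 * 0.942 + 12700 * 0.536 = 4616 + 6807 = 11423
→ [3810, 13651, 5685, 11423]
— Period 2 —
Births: 13651 * 0.378 = 5160  |  5685 * 0.307 = 1745 ⇒ total 6905
15–29: 3810 * 0.948 = 3612
30–44: 13651 * 0.932 = 12723
45+: 5685 * 0.942 + 11423 * 0.536 = 5355 + 6123 = 11478
→ [6905, 3612, 12723, 11478]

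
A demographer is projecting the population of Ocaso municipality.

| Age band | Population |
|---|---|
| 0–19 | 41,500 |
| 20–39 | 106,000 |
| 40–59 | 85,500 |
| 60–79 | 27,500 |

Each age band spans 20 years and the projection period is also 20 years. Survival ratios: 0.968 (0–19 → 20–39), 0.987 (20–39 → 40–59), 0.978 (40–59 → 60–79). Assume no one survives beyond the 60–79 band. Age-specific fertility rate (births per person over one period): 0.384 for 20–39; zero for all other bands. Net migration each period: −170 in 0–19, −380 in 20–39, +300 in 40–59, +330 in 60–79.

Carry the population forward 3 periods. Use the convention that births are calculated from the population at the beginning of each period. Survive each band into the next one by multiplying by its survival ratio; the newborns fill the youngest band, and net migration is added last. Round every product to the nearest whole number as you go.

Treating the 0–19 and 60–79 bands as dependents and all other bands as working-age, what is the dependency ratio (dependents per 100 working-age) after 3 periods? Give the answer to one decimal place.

101.7

Period 1.
Births: 106000 * 0.384 = 40704
20–39: 41500 * 0.968 = 40172
40–59: 106000 * 0.987 = 104622
60–79: 85500 * 0.978 = 83619
Net migration: 0–19 − 170 → 40534; 20–39 − 380 → 39792; 40–59 + 300 → 104922; 60–79 + 330 → 83949
→ [40534, 39792, 104922, 83949]
Period 2.
Births: 39792 * 0.384 = 15280
20–39: 40534 * 0.968 = 39237
40–59: 39792 * 0.987 = 39275
60–79: 104922 * 0.978 = 102614
Net migration: 0–19 − 170 → 15110; 20–39 − 380 → 38857; 40–59 + 300 → 39575; 60–79 + 330 → 102944
→ [15110, 38857, 39575, 102944]
Period 3.
Births: 38857 * 0.384 = 14921
20–39: 15110 * 0.968 = 14626
40–59: 38857 * 0.987 = 38352
60–79: 39575 * 0.978 = 38704
Net migration: 0–19 − 170 → 14751; 20–39 − 380 → 14246; 40–59 + 300 → 38652; 60–79 + 330 → 39034
→ [14751, 14246, 38652, 39034]
Dependents (band 0–19 + band 60–79) = 14751 + 39034 = 53785; working-age = 52898; ratio = 53785/52898 × 100 = 101.7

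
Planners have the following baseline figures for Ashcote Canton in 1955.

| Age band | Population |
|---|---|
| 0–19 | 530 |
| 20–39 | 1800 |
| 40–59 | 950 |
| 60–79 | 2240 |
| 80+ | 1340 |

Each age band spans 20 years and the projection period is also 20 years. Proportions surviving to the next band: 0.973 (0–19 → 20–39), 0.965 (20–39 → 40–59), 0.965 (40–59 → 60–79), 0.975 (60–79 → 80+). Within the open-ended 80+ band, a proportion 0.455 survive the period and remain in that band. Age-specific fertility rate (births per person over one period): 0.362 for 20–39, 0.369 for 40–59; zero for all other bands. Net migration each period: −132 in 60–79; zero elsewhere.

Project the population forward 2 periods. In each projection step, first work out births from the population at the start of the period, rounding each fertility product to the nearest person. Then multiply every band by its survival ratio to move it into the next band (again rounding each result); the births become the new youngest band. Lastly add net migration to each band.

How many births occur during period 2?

828

After projecting period 1:
Births: 1800 * 0.362 = 652  |  950 * 0.369 = 351 → total 1003
20–39: 530 * 0.973 = 516
40–59: 1800 * 0.965 = 1737
60–79: 950 * 0.965 = 917
80+: 2240 * 0.975 + 1340 * 0.455 = 2184 + 610 = 2794
Net migration: 60–79 − 132 → 785
Population now: 0–19=1003, 20–39=516, 40–59=1737, 60–79=785, 80+=2794
After projecting period 2:
Births: 516 * 0.362 = 187  |  1737 * 0.369 = 641 → total 828
20–39: 1003 * 0.973 = 976
40–59: 516 * 0.965 = 498
60–79: 1737 * 0.965 = 1676
80+: 785 * 0.975 + 2794 * 0.455 = 765 + 1271 = 2036
Net migration: 60–79 − 132 → 1544
Population now: 0–19=828, 20–39=976, 40–59=498, 60–79=1544, 80+=2036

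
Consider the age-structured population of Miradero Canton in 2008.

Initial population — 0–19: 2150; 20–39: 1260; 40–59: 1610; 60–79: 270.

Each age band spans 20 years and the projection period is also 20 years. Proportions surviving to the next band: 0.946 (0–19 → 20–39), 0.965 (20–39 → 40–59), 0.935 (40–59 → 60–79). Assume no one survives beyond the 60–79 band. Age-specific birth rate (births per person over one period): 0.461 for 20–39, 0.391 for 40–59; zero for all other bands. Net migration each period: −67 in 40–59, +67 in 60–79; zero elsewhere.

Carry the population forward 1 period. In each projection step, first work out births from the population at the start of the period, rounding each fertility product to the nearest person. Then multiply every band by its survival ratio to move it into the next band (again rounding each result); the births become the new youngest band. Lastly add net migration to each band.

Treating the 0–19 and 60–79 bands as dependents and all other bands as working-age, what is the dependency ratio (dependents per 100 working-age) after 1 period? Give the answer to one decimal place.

87.4

Call the groups 1 to 4, youngest first.
Period 1:
Births: 1260 × 0.461 = 581  |  1610 × 0.391 = 630 → 1211
Group 2: 2150 × 0.946 = 2034
Group 3: 1260 × 0.965 = 1216
Group 4: 1610 × 0.935 = 1505
Net migration: Group 3 − 67 → 1149; Group 4 + 67 → 1572
End of period: [1211, 2034, 1149, 1572]
Dependents (band 0–19 + band 60–79) = 1211 + 1572 = 2783; working-age = 3183; ratio = 2783/3183 × 100 = 87.4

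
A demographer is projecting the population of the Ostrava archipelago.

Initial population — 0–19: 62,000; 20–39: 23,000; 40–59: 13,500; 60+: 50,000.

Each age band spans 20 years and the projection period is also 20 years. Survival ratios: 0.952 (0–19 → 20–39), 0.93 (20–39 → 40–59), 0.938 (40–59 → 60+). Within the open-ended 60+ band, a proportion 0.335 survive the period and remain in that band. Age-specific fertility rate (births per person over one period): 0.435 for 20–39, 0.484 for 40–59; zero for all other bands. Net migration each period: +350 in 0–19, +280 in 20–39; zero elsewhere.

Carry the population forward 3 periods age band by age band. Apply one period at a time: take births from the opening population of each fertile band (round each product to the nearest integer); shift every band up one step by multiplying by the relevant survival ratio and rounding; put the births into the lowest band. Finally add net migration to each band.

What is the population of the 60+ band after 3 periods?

61756

After projecting period 1:
Births: 23000 × 0.435 = 10005  |  13500 × 0.484 = 6534 → total 16539
20–39: 62000 × 0.952 = 59024
40–59: 23000 × 0.93 = 21390
60+: 13500 × 0.938 + 50000 × 0.335 = 12663 + 16750 = 29413
Net migration: 0–19 + 350 → 16889; 20–39 + 280 → 59304
End of period: [16889, 59304, 21390, 29413]
After projecting period 2:
Births: 59304 × 0.435 = 25797  |  21390 × 0.484 = 10353 → total 36150
20–39: 16889 × 0.952 = 16078
40–59: 59304 × 0.93 = 55153
60+: 21390 × 0.938 + 29413 × 0.335 = 20064 + 9853 = 29917
Net migration: 0–19 + 350 → 36500; 20–39 + 280 → 16358
End of period: [36500, 16358, 55153, 29917]
After projecting period 3:
Births: 16358 × 0.435 = 7116  |  55153 × 0.484 = 26694 → total 33810
20–39: 36500 × 0.952 = 34748
40–59: 16358 × 0.93 = 15213
60+: 55153 × 0.938 + 29917 × 0.335 = 51734 + 10022 = 61756
Net migration: 0–19 + 350 → 34160; 20–39 + 280 → 35028
End of period: [34160, 35028, 15213, 61756]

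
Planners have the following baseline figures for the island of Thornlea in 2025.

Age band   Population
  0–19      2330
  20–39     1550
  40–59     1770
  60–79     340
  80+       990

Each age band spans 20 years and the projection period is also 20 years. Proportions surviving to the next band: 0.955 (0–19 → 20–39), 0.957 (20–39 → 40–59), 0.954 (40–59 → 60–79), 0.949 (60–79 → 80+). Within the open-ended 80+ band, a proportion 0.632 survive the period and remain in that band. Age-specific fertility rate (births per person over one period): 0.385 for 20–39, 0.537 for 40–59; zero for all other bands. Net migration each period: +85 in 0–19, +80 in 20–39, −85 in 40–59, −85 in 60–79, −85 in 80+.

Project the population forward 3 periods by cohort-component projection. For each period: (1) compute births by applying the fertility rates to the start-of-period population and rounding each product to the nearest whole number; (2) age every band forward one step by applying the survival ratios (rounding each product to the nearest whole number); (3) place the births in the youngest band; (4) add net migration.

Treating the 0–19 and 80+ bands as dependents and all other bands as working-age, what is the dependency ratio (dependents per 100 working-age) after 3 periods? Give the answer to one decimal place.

[period 1]
Births: 1550 × 0.385 = 597  |  1770 × 0.537 = 950 ⇒ total 1547
20–39: 2330 × 0.955 = 2225
40–59: 1550 × 0.957 = 1483
60–79: 1770 × 0.954 = 1689
80+: 340 × 0.949 + 990 × 0.632 = 323 + 626 = 949
Net migration: 0–19 + 85 → 1632; 20–39 + 80 → 2305; 40–59 − 85 → 1398; 60–79 − 85 → 1604; 80+ − 85 → 864
End of period: [1632, 2305, 1398, 1604, 864]
[period 2]
Births: 2305 × 0.385 = 887  |  1398 × 0.537 = 751 ⇒ total 1638
20–39: 1632 × 0.955 = 1559
40–59: 2305 × 0.957 = 2206
60–79: 1398 × 0.954 = 1334
80+: 1604 × 0.949 + 864 × 0.632 = 1522 + 546 = 2068
Net migration: 0–19 + 85 → 1723; 20–39 + 80 → 1639; 40–59 − 85 → 2121; 60–79 − 85 → 1249; 80+ − 85 → 1983
End of period: [1723, 1639, 2121, 1249, 1983]
[period 3]
Births: 1639 × 0.385 = 631  |  2121 × 0.537 = 1139 ⇒ total 1770
20–39: 1723 × 0.955 = 1645
40–59: 1639 × 0.957 = 1569
60–79: 2121 × 0.954 = 2023
80+: 1249 × 0.949 + 1983 × 0.632 = 1185 + 1253 = 2438
Net migration: 0–19 + 85 → 1855; 20–39 + 80 → 1725; 40–59 − 85 → 1484; 60–79 − 85 → 1938; 80+ − 85 → 2353
End of period: [1855, 1725, 1484, 1938, 2353]
Dependents (band 0–19 + band 80+) = 1855 + 2353 = 4208; working-age = 5147; ratio = 4208/5147 × 100 = 81.8

81.8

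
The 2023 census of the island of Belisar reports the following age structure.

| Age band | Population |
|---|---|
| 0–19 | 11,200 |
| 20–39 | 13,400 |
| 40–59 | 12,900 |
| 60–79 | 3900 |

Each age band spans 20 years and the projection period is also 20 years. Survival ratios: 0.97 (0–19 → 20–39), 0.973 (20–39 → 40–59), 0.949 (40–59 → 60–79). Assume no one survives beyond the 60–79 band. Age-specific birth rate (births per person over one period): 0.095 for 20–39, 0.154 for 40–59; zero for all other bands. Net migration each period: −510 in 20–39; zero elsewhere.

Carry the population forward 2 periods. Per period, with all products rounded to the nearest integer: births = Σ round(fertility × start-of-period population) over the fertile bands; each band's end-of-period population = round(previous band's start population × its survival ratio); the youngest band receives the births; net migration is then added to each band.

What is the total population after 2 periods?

Let group 1 be 0–19 through group 4 = 60–79.
Period 1.
Births: 13400 × 0.095 = 1273 ; 12900 × 0.154 = 1987 → 3260
Group 2: 11200 × 0.97 = 10864
Group 3: 13400 × 0.973 = 13038
Group 4: 12900 × 0.949 = 12242
Net migration: Group 2 − 510 → 10354
Population now: 0–19=3260, 20–39=10354, 40–59=13038, 60–79=12242
Period 2.
Births: 10354 × 0.095 = 984 ; 13038 × 0.154 = 2008 → 2992
Group 2: 3260 × 0.97 = 3162
Group 3: 10354 × 0.973 = 10074
Group 4: 13038 × 0.949 = 12373
Net migration: Group 2 − 510 → 2652
Population now: 0–19=2992, 20–39=2652, 40–59=10074, 60–79=12373
Total after period 2: 2992 + 2652 + 10074 + 12373 = 28091

28091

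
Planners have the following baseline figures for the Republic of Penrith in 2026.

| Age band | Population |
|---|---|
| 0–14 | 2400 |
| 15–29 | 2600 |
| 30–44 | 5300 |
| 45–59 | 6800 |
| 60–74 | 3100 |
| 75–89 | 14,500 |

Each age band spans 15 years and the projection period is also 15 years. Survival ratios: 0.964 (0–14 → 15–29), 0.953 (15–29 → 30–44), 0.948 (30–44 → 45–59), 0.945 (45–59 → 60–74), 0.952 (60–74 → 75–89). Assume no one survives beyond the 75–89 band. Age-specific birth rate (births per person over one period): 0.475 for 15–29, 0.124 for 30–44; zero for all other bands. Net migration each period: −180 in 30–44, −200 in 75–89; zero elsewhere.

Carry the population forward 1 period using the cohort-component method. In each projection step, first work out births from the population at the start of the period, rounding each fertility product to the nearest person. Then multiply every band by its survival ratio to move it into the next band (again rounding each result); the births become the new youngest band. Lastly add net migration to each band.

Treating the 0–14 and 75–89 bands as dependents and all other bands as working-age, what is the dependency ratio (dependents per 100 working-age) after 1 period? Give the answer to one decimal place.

Call the bands 1 to 6, youngest first.
Period 1:
Births: 2600 * 0.475 = 1235  |  5300 * 0.124 = 657 — total 1892
Band 2: 2400 * 0.964 = 2314
Band 3: 2600 * 0.953 = 2478
Band 4: 5300 * 0.948 = 5024
Band 5: 6800 * 0.945 = 6426
Band 6: 3100 * 0.952 = 2951
Net migration: Band 3 − 180 → 2298; Band 6 − 200 → 2751
Population now: 0–14=1892, 15–29=2314, 30–44=2298, 45–59=5024, 60–74=6426, 75–89=2751
Dependents (band 0–14 + band 75–89) = 1892 + 2751 = 4643; working-age = 16062; ratio = 4643/16062 × 100 = 28.9

28.9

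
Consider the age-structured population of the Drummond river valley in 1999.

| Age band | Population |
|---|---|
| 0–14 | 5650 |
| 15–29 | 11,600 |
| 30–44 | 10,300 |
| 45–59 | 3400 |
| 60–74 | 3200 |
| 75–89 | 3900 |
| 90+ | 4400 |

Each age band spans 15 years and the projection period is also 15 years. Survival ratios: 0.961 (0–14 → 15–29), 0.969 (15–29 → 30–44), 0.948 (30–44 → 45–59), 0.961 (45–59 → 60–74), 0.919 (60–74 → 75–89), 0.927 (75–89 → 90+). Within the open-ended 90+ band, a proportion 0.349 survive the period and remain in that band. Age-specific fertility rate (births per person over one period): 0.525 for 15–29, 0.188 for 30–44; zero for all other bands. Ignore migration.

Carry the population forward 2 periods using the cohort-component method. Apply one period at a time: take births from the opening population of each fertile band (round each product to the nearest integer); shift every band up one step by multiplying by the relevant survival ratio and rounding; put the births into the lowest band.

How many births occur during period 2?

4964

Period 1.
Births: 11600 * 0.525 = 6090  |  10300 * 0.188 = 1936 ⇒ total 8026
15–29: 5650 * 0.961 = 5430
30–44: 11600 * 0.969 = 11240
45–59: 10300 * 0.948 = 9764
60–74: 3400 * 0.961 = 3267
75–89: 3200 * 0.919 = 2941
90+: 3900 * 0.927 + 4400 * 0.349 = 3615 + 1536 = 5151
Population now: 0–14=8026, 15–29=5430, 30–44=11240, 45–59=9764, 60–74=3267, 75–89=2941, 90+=5151
Period 2.
Births: 5430 * 0.525 = 2851  |  11240 * 0.188 = 2113 ⇒ total 4964
15–29: 8026 * 0.961 = 7713
30–44: 5430 * 0.969 = 5262
45–59: 11240 * 0.948 = 10656
60–74: 9764 * 0.961 = 9383
75–89: 3267 * 0.919 = 3002
90+: 2941 * 0.927 + 5151 * 0.349 = 2726 + 1798 = 4524
Population now: 0–14=4964, 15–29=7713, 30–44=5262, 45–59=10656, 60–74=9383, 75–89=3002, 90+=4524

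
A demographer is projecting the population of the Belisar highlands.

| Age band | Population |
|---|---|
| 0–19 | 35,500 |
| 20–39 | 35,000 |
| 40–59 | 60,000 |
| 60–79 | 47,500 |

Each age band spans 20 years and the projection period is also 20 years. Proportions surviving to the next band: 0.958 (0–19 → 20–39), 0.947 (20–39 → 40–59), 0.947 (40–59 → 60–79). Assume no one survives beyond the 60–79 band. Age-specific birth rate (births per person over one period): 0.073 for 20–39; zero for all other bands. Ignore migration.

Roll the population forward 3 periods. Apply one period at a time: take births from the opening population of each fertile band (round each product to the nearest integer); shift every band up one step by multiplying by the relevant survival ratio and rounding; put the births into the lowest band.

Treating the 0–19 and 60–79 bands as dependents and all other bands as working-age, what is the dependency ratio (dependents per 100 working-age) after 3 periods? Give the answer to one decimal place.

653.2

— Period 1 —
Births: 35000 × 0.073 = 2555
20–39: 35500 × 0.958 = 34009
40–59: 35000 × 0.947 = 33145
60–79: 60000 × 0.947 = 56820
→ [2555, 34009, 33145, 56820]
— Period 2 —
Births: 34009 × 0.073 = 2483
20–39: 2555 × 0.958 = 2448
40–59: 34009 × 0.947 = 32207
60–79: 33145 × 0.947 = 31388
→ [2483, 2448, 32207, 31388]
— Period 3 —
Births: 2448 × 0.073 = 179
20–39: 2483 × 0.958 = 2379
40–59: 2448 × 0.947 = 2318
60–79: 32207 × 0.947 = 30500
→ [179, 2379, 2318, 30500]
Dependents (band 0–19 + band 60–79) = 179 + 30500 = 30679; working-age = 4697; ratio = 30679/4697 × 100 = 653.2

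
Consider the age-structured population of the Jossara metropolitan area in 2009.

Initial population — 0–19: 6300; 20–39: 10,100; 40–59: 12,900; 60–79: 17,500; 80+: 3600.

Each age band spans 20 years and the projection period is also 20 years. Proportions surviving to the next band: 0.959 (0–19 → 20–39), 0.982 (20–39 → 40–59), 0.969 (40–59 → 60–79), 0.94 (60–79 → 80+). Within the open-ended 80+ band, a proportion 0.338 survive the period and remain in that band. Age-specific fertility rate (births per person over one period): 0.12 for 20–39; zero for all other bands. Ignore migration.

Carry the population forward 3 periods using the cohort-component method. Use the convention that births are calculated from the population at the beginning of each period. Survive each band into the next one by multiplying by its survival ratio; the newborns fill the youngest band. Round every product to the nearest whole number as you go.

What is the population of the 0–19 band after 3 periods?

139

Call the groups 1 to 5, youngest first.
After projecting period 1:
Births: 10100 × 0.12 = 1212
Group 2: 6300 × 0.959 = 6042
Group 3: 10100 × 0.982 = 9918
Group 4: 12900 × 0.969 = 12500
Group 5: 17500 × 0.94 + 3600 × 0.338 = 16450 + 1217 = 17667
End of period: [1212, 6042, 9918, 12500, 17667]
After projecting period 2:
Births: 6042 × 0.12 = 725
Group 2: 1212 × 0.959 = 1162
Group 3: 6042 × 0.982 = 5933
Group 4: 9918 × 0.969 = 9611
Group 5: 12500 × 0.94 + 17667 × 0.338 = 11750 + 5971 = 17721
End of period: [725, 1162, 5933, 9611, 17721]
After projecting period 3:
Births: 1162 × 0.12 = 139
Group 2: 725 × 0.959 = 695
Group 3: 1162 × 0.982 = 1141
Group 4: 5933 × 0.969 = 5749
Group 5: 9611 × 0.94 + 17721 × 0.338 = 9034 + 5990 = 15024
End of period: [139, 695, 1141, 5749, 15024]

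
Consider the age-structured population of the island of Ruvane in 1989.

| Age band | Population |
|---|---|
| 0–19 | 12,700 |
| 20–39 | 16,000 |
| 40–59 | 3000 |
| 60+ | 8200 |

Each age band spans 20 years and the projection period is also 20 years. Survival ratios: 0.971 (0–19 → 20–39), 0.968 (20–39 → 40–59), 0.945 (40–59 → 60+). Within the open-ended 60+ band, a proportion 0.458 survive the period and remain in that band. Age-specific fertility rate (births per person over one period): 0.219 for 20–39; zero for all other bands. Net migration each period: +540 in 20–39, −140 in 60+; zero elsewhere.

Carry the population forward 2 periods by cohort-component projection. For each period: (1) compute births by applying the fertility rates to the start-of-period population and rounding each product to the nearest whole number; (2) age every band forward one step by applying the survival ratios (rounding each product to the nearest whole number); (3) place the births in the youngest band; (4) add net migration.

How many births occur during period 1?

Period 1.
Births: 16000 × 0.219 = 3504
20–39: 12700 × 0.971 = 12332
40–59: 16000 × 0.968 = 15488
60+: 3000 × 0.945 + 8200 × 0.458 = 2835 + 3756 = 6591
Net migration: 20–39 + 540 → 12872; 60+ − 140 → 6451
Giving 3504 / 12872 / 15488 / 6451.

3504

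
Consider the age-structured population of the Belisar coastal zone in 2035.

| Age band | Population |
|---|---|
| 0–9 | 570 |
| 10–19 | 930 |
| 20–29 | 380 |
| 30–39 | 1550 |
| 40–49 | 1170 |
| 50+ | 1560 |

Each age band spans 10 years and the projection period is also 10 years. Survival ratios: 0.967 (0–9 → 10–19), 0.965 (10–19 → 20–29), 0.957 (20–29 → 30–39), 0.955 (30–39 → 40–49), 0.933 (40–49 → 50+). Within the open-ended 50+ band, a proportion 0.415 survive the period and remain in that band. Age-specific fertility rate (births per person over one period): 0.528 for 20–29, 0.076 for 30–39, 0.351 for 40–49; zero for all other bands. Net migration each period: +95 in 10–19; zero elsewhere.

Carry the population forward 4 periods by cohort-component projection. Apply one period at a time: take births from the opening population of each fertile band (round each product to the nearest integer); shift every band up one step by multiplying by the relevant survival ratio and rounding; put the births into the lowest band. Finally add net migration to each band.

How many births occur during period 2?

[period 1]
Births: 380 * 0.528 = 201 ; 1550 * 0.076 = 118 ; 1170 * 0.351 = 411 → 730
10–19: 570 * 0.967 = 551
20–29: 930 * 0.965 = 897
30–39: 380 * 0.957 = 364
40–49: 1550 * 0.955 = 1480
50+: 1170 * 0.933 + 1560 * 0.415 = 1092 + 647 = 1739
Net migration: 10–19 + 95 → 646
→ [730, 646, 897, 364, 1480, 1739]
[period 2]
Births: 897 * 0.528 = 474 ; 364 * 0.076 = 28 ; 1480 * 0.351 = 519 → 1021
10–19: 730 * 0.967 = 706
20–29: 646 * 0.965 = 623
30–39: 897 * 0.957 = 858
40–49: 364 * 0.955 = 348
50+: 1480 * 0.933 + 1739 * 0.415 = 1381 + 722 = 2103
Net migration: 10–19 + 95 → 801
→ [1021, 801, 623, 858, 348, 2103]

1021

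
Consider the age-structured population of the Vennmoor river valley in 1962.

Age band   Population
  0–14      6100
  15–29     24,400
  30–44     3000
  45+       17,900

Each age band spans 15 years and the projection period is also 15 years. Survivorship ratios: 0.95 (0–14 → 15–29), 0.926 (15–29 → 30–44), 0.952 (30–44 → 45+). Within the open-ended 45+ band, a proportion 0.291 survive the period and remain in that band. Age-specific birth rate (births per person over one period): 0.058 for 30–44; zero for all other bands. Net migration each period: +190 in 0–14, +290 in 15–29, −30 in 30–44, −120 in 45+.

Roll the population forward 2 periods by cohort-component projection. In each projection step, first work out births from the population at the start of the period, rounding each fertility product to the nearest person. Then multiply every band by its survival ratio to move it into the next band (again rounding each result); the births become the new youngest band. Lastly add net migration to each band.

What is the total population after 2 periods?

Period 1.
Births: 3000 × 0.058 = 174
15–29: 6100 × 0.95 = 5795
30–44: 24400 × 0.926 = 22594
45+: 3000 × 0.952 + 17900 × 0.291 = 2856 + 5209 = 8065
Net migration: 0–14 + 190 → 364; 15–29 + 290 → 6085; 30–44 − 30 → 22564; 45+ − 120 → 7945
Giving 364 / 6085 / 22564 / 7945.
Period 2.
Births: 22564 × 0.058 = 1309
15–29: 364 × 0.95 = 346
30–44: 6085 × 0.926 = 5635
45+: 22564 × 0.952 + 7945 × 0.291 = 21481 + 2312 = 23793
Net migration: 0–14 + 190 → 1499; 15–29 + 290 → 636; 30–44 − 30 → 5605; 45+ − 120 → 23673
Giving 1499 / 636 / 5605 / 23673.
Total after period 2: 1499 + 636 + 5605 + 23673 = 31413

31413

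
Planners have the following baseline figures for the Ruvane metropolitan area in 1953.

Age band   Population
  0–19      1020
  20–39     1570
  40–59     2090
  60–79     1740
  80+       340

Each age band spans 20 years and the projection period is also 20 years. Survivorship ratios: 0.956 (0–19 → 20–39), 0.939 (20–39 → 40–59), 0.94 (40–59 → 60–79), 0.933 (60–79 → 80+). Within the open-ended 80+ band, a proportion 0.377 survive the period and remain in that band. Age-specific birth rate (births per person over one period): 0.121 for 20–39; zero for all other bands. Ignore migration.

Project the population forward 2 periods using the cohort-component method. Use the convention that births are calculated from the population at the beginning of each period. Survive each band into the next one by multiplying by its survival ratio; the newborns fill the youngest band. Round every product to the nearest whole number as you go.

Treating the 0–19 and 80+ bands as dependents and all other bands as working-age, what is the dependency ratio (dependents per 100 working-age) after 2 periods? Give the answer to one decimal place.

105.1

(Bands numbered youngest = 1 to oldest = 5.)
Period 1:
Births: 1570 × 0.121 = 190
Band 2: 1020 × 0.956 = 975
Band 3: 1570 × 0.939 = 1474
Band 4: 2090 × 0.94 = 1965
Band 5: 1740 × 0.933 + 340 × 0.377 = 1623 + 128 = 1751
End of period: [190, 975, 1474, 1965, 1751]
Period 2:
Births: 975 × 0.121 = 118
Band 2: 190 × 0.956 = 182
Band 3: 975 × 0.939 = 916
Band 4: 1474 × 0.94 = 1386
Band 5: 1965 × 0.933 + 1751 × 0.377 = 1833 + 660 = 2493
End of period: [118, 182, 916, 1386, 2493]
Dependents (band 0–19 + band 80+) = 118 + 2493 = 2611; working-age = 2484; ratio = 2611/2484 × 100 = 105.1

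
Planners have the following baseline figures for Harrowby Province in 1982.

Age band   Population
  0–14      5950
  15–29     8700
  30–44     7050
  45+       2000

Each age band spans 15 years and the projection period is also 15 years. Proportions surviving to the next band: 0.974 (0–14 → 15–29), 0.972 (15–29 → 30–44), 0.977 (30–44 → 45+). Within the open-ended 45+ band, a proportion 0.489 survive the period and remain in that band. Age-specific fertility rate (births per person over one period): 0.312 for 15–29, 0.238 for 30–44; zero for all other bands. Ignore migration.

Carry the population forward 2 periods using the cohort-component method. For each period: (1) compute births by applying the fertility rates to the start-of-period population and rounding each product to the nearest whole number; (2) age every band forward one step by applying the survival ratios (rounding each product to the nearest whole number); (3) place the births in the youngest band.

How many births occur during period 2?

3821

— Period 1 —
Births: 8700 × 0.312 = 2714  |  7050 × 0.238 = 1678 → 4392
15–29: 5950 × 0.974 = 5795
30–44: 8700 × 0.972 = 8456
45+: 7050 × 0.977 + 2000 × 0.489 = 6888 + 978 = 7866
Population now: 0–14=4392, 15–29=5795, 30–44=8456, 45+=7866
— Period 2 —
Births: 5795 × 0.312 = 1808  |  8456 × 0.238 = 2013 → 3821
15–29: 4392 × 0.974 = 4278
30–44: 5795 × 0.972 = 5633
45+: 8456 × 0.977 + 7866 × 0.489 = 8262 + 3846 = 12108
Population now: 0–14=3821, 15–29=4278, 30–44=5633, 45+=12108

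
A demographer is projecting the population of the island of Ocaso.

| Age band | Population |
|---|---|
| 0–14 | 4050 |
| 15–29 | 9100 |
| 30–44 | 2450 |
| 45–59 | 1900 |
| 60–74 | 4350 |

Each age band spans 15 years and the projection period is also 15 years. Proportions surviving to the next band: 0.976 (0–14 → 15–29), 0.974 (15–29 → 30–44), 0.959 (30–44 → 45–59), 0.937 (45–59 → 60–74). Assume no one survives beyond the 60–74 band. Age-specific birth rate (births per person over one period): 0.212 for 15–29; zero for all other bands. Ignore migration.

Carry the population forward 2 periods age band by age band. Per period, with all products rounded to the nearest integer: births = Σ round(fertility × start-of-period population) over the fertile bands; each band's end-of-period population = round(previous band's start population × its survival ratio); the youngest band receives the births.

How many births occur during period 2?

[period 1]
Births: 9100 × 0.212 = 1929
15–29: 4050 × 0.976 = 3953
30–44: 9100 × 0.974 = 8863
45–59: 2450 × 0.959 = 2350
60–74: 1900 × 0.937 = 1780
Giving 1929 / 3953 / 8863 / 2350 / 1780.
[period 2]
Births: 3953 × 0.212 = 838
15–29: 1929 × 0.976 = 1883
30–44: 3953 × 0.974 = 3850
45–59: 8863 × 0.959 = 8500
60–74: 2350 × 0.937 = 2202
Giving 838 / 1883 / 3850 / 8500 / 2202.

838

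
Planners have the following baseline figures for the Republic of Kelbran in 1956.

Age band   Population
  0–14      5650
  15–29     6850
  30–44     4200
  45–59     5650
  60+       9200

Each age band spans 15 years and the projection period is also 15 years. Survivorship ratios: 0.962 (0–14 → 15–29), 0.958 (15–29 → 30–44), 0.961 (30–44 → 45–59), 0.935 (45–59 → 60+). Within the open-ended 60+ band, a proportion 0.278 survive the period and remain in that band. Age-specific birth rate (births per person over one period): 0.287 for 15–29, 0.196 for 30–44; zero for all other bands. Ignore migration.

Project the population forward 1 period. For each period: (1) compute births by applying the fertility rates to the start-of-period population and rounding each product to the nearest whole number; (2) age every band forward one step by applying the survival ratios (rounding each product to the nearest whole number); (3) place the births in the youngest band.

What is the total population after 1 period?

26663

(Bands numbered youngest = 1 to oldest = 5.)
[period 1]
Births: 6850 × 0.287 = 1966 ; 4200 × 0.196 = 823 — total 2789
Band 2: 5650 × 0.962 = 5435
Band 3: 6850 × 0.958 = 6562
Band 4: 4200 × 0.961 = 4036
Band 5: 5650 × 0.935 + 9200 × 0.278 = 5283 + 2558 = 7841
Population now: 0–14=2789, 15–29=5435, 30–44=6562, 45–59=4036, 60+=7841
Total after period 1: 2789 + 5435 + 6562 + 4036 + 7841 = 26663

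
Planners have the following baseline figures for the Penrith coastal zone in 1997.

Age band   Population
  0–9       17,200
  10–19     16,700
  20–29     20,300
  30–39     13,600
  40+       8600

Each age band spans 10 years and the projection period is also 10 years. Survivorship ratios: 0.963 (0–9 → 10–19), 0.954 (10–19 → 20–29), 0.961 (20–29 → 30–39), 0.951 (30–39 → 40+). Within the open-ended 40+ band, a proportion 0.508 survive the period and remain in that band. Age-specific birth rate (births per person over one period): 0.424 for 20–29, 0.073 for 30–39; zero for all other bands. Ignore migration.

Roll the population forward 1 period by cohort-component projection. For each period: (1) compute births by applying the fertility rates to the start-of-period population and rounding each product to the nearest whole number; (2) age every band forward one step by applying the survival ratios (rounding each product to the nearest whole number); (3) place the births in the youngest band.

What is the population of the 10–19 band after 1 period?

16564

— Period 1 —
Births: 20300 * 0.424 = 8607  |  13600 * 0.073 = 993 → total 9600
10–19: 17200 * 0.963 = 16564
20–29: 16700 * 0.954 = 15932
30–39: 20300 * 0.961 = 19508
40+: 13600 * 0.951 + 8600 * 0.508 = 12934 + 4369 = 17303
Population now: 0–9=9600, 10–19=16564, 20–29=15932, 30–39=19508, 40+=17303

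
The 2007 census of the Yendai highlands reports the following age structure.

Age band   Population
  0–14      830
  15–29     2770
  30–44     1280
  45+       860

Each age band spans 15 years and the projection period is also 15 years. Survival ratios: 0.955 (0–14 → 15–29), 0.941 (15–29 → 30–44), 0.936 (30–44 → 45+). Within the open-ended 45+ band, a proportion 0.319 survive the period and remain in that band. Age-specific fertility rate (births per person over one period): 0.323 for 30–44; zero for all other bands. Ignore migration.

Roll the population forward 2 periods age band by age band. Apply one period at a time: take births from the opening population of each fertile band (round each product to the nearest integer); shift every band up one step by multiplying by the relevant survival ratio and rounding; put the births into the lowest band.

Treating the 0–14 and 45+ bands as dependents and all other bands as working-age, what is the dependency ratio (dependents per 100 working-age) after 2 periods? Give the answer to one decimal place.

329.1

Let group 1 be 0–14 through group 4 = 45+.
Period 1.
Births: 1280 × 0.323 = 413
Group 2: 830 × 0.955 = 793
Group 3: 2770 × 0.941 = 2607
Group 4: 1280 × 0.936 + 860 × 0.319 = 1198 + 274 = 1472
→ [413, 793, 2607, 1472]
Period 2.
Births: 2607 × 0.323 = 842
Group 2: 413 × 0.955 = 394
Group 3: 793 × 0.941 = 746
Group 4: 2607 × 0.936 + 1472 × 0.319 = 2440 + 470 = 2910
→ [842, 394, 746, 2910]
Dependents (band 0–14 + band 45+) = 842 + 2910 = 3752; working-age = 1140; ratio = 3752/1140 × 100 = 329.1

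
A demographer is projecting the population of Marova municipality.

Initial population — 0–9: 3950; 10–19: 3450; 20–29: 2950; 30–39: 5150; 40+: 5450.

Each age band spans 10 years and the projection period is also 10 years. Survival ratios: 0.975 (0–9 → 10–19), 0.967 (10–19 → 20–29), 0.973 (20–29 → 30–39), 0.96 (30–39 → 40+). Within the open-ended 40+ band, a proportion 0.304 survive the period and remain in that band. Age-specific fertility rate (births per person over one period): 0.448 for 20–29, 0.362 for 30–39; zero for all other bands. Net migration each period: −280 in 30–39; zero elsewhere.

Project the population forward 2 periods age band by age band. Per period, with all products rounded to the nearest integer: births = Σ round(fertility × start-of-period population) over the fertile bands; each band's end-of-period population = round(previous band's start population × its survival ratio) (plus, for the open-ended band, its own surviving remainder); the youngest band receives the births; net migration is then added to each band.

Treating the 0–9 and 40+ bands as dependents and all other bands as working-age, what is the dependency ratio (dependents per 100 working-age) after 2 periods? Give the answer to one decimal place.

Numbering the groups 1..5 from youngest to oldest:
— Period 1 —
Births: 2950 * 0.448 = 1322, 5150 * 0.362 = 1864 → total 3186
Group 2: 3950 * 0.975 = 3851
Group 3: 3450 * 0.967 = 3336
Group 4: 2950 * 0.973 = 2870
Group 5: 5150 * 0.96 + 5450 * 0.304 = 4944 + 1657 = 6601
Net migration: Group 4 − 280 → 2590
Giving 3186 / 3851 / 3336 / 2590 / 6601.
— Period 2 —
Births: 3336 * 0.448 = 1495, 2590 * 0.362 = 938 → total 2433
Group 2: 3186 * 0.975 = 3106
Group 3: 3851 * 0.967 = 3724
Group 4: 3336 * 0.973 = 3246
Group 5: 2590 * 0.96 + 6601 * 0.304 = 2486 + 2007 = 4493
Net migration: Group 4 − 280 → 2966
Giving 2433 / 3106 / 3724 / 2966 / 4493.
Dependents (band 0–9 + band 40+) = 2433 + 4493 = 6926; working-age = 9796; ratio = 6926/9796 × 100 = 70.7

70.7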